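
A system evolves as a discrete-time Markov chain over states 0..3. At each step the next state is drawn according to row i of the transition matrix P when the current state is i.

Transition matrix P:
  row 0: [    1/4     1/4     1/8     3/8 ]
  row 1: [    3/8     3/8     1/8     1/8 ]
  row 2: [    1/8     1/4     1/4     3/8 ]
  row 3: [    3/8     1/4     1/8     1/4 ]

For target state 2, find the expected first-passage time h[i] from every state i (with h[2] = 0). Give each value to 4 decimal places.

h = [8.0000, 8.0000, 0.0000, 8.0000]

First-step conditioning: h[2] = 0; for i ≠ 2, h[i] = 1 + Σ_k P[i][k]·h[k].
  h[0] = 1 + 1/4·h[0] + 1/4·h[1] + 3/8·h[3]
  h[1] = 1 + 3/8·h[0] + 3/8·h[1] + 1/8·h[3]
  h[3] = 1 + 3/8·h[0] + 1/4·h[1] + 1/4·h[3]
Solving the 3×3 linear system over states ≠ 2 gives exactly h = [8, 8, 0, 8] (h[2] = 0 is the target).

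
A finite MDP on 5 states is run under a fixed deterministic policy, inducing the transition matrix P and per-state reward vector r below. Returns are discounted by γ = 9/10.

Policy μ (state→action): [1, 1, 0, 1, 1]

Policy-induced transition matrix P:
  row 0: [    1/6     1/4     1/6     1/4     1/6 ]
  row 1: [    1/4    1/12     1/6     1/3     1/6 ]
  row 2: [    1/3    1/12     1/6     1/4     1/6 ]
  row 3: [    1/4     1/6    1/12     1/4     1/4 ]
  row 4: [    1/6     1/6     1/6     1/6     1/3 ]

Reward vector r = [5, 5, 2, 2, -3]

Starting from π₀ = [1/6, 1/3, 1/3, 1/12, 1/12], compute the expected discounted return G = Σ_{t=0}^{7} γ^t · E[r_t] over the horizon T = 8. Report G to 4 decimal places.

t=0: π = [0.1667, 0.3333, 0.3333, 0.0833, 0.0833], E[r] = 3.0833, γ^t·E[r] = 3.083333, running G = 3.083333
t=1: π = [0.2569, 0.1250, 0.1597, 0.2708, 0.1875], E[r] = 2.2083, γ^t·E[r] = 1.987500, running G = 5.070833
t=2: π = [0.2263, 0.1644, 0.1441, 0.2448, 0.2205], E[r] = 2.0694, γ^t·E[r] = 1.676250, running G = 6.747083
t=3: π = [0.2248, 0.1598, 0.1463, 0.2453, 0.2238], E[r] = 2.0347, γ^t·E[r] = 1.483313, running G = 8.230396
t=4: π = [0.2248, 0.1599, 0.1462, 0.2447, 0.2244], E[r] = 2.0320, γ^t·E[r] = 1.333215, running G = 9.563610
t=5: π = [0.2248, 0.1599, 0.1463, 0.2446, 0.2245], E[r] = 2.0316, γ^t·E[r] = 1.199661, running G = 10.763271
t=6: π = [0.2248, 0.1599, 0.1463, 0.2446, 0.2245], E[r] = 2.0316, γ^t·E[r] = 1.079678, running G = 11.842949
t=7: π = [0.2248, 0.1599, 0.1463, 0.2446, 0.2245], E[r] = 2.0316, γ^t·E[r] = 0.971710, running G = 12.814660

G = 12.8147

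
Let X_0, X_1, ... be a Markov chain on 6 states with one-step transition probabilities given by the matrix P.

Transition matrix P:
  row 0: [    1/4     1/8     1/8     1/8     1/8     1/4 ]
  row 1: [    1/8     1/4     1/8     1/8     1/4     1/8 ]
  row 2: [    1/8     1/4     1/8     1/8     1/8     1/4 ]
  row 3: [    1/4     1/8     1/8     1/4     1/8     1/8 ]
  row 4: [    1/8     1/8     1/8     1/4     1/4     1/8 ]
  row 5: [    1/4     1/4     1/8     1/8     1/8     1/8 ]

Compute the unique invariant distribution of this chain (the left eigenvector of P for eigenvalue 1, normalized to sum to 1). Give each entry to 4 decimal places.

Balance equations π_j = Σ_i π_i·P[i][j]:
  π_0 = 1/4·π_0 + 1/8·π_1 + 1/8·π_2 + 1/4·π_3 + 1/8·π_4 + 1/4·π_5
  π_1 = 1/8·π_0 + 1/4·π_1 + 1/4·π_2 + 1/8·π_3 + 1/8·π_4 + 1/4·π_5
  π_2 = 1/8·π_0 + 1/8·π_1 + 1/8·π_2 + 1/8·π_3 + 1/8·π_4 + 1/8·π_5
  π_3 = 1/8·π_0 + 1/8·π_1 + 1/8·π_2 + 1/4·π_3 + 1/4·π_4 + 1/8·π_5
  π_4 = 1/8·π_0 + 1/4·π_1 + 1/8·π_2 + 1/8·π_3 + 1/4·π_4 + 1/8·π_5
  normalize: π_0 + π_1 + π_2 + π_3 + π_4 + π_5 = 1
Solving the linear system gives exactly π = [299/1572, 4633/25152, 1/8, 4201/25152, 4255/25152, 4135/25152].

π = [0.1902, 0.1842, 0.1250, 0.1670, 0.1692, 0.1644]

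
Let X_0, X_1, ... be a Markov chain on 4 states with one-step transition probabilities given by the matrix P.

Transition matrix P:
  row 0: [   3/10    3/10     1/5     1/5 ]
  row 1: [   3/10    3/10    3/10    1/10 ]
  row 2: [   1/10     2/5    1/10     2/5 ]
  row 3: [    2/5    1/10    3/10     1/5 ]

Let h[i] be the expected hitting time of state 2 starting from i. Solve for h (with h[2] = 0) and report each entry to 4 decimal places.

h = [4.1004, 3.7238, 0.0000, 3.7657]

First-step conditioning: h[2] = 0; for i ≠ 2, h[i] = 1 + Σ_k P[i][k]·h[k].
  h[0] = 1 + 3/10·h[0] + 3/10·h[1] + 1/5·h[3]
  h[1] = 1 + 3/10·h[0] + 3/10·h[1] + 1/10·h[3]
  h[3] = 1 + 2/5·h[0] + 1/10·h[1] + 1/5·h[3]
Solving the 3×3 linear system over states ≠ 2 gives exactly h = [980/239, 890/239, 0, 900/239] (h[2] = 0 is the target).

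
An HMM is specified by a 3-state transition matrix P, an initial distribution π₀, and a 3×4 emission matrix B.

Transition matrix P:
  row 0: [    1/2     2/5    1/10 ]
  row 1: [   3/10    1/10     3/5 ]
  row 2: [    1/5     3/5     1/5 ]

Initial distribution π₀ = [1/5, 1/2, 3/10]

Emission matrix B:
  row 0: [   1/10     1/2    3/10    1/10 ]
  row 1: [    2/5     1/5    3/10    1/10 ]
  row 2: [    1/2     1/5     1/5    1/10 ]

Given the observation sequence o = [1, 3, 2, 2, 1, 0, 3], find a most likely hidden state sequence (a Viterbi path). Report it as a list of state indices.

path = [1, 2, 1, 2, 1, 2, 1]

t=0: δ = [1.000e-01, 1.000e-01, 6.000e-02]  (obs o_0=1)
t=1: δ = [5.000e-03, 4.000e-03, 6.000e-03]  ψ = [0, 0, 1]  (obs o_1=3)
t=2: δ = [7.500e-04, 1.080e-03, 4.800e-04]  ψ = [0, 2, 1]  (obs o_2=2)
t=3: δ = [1.125e-04, 9.000e-05, 1.296e-04]  ψ = [0, 0, 1]  (obs o_3=2)
t=4: δ = [2.812e-05, 1.555e-05, 1.080e-05]  ψ = [0, 2, 1]  (obs o_4=1)
t=5: δ = [1.406e-06, 4.500e-06, 4.666e-06]  ψ = [0, 0, 1]  (obs o_5=0)
t=6: δ = [1.350e-07, 2.799e-07, 2.700e-07]  ψ = [1, 2, 1]  (obs o_6=3)
backtrack: best end state = 1; path = [1, 2, 1, 2, 1, 2, 1]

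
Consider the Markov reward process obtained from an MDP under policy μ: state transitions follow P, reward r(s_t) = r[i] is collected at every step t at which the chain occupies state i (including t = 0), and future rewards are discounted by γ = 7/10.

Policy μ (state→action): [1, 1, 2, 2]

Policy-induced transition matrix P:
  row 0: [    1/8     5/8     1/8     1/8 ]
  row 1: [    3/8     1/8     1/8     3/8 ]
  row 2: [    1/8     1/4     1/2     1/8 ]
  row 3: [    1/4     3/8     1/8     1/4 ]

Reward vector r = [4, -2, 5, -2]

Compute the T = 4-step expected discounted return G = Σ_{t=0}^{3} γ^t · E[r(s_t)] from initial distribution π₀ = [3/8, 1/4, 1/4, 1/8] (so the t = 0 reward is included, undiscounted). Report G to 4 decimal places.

G = 3.2502

t=0: π = [0.3750, 0.2500, 0.2500, 0.1250], E[r] = 2.0000, γ^t·E[r] = 2.000000, running G = 2.000000
t=1: π = [0.2031, 0.3750, 0.2188, 0.2031], E[r] = 0.7500, γ^t·E[r] = 0.525000, running G = 2.525000
t=2: π = [0.2441, 0.3047, 0.2070, 0.2441], E[r] = 0.9141, γ^t·E[r] = 0.447891, running G = 2.972891
t=3: π = [0.2317, 0.3340, 0.2026, 0.2317], E[r] = 0.8086, γ^t·E[r] = 0.277348, running G = 3.250238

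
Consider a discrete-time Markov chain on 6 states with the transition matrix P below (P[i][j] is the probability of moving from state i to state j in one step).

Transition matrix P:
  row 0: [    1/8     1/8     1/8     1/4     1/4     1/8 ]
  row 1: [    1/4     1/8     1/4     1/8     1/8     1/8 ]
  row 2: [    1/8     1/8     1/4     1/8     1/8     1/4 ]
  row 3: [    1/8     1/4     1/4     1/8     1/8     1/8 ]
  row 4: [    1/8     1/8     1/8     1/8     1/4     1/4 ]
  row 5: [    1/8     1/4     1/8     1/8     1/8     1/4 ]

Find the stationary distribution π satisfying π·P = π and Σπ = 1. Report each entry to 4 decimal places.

π = [0.1459, 0.1670, 0.1872, 0.1432, 0.1637, 0.1930]

Balance equations π_j = Σ_i π_i·P[i][j]:
  π_0 = 1/8·π_0 + 1/4·π_1 + 1/8·π_2 + 1/8·π_3 + 1/8·π_4 + 1/8·π_5
  π_1 = 1/8·π_0 + 1/8·π_1 + 1/8·π_2 + 1/4·π_3 + 1/8·π_4 + 1/4·π_5
  π_2 = 1/8·π_0 + 1/4·π_1 + 1/4·π_2 + 1/4·π_3 + 1/8·π_4 + 1/8·π_5
  π_3 = 1/4·π_0 + 1/8·π_1 + 1/8·π_2 + 1/8·π_3 + 1/8·π_4 + 1/8·π_5
  π_4 = 1/4·π_0 + 1/8·π_1 + 1/8·π_2 + 1/8·π_3 + 1/4·π_4 + 1/8·π_5
  normalize: π_0 + π_1 + π_2 + π_3 + π_4 + π_5 = 1
Solving the linear system gives exactly π = [607/4161, 695/4161, 5452/29127, 596/4161, 4768/29127, 11/57].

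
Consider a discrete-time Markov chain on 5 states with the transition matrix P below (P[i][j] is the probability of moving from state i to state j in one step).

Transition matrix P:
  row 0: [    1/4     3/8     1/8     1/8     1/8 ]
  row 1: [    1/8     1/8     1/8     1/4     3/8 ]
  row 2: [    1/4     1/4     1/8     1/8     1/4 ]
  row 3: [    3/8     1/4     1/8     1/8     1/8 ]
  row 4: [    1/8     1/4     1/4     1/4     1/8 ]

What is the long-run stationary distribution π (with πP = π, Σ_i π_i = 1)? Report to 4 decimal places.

Balance equations π_j = Σ_i π_i·P[i][j]:
  π_0 = 1/4·π_0 + 1/8·π_1 + 1/4·π_2 + 3/8·π_3 + 1/8·π_4
  π_1 = 3/8·π_0 + 1/8·π_1 + 1/4·π_2 + 1/4·π_3 + 1/4·π_4
  π_2 = 1/8·π_0 + 1/8·π_1 + 1/8·π_2 + 1/8·π_3 + 1/4·π_4
  π_3 = 1/8·π_0 + 1/4·π_1 + 1/8·π_2 + 1/8·π_3 + 1/4·π_4
  normalize: π_0 + π_1 + π_2 + π_3 + π_4 = 1
Solving the linear system gives exactly π = [1138/5263, 1296/5263, 793/5263, 955/5263, 1081/5263].

π = [0.2162, 0.2462, 0.1507, 0.1815, 0.2054]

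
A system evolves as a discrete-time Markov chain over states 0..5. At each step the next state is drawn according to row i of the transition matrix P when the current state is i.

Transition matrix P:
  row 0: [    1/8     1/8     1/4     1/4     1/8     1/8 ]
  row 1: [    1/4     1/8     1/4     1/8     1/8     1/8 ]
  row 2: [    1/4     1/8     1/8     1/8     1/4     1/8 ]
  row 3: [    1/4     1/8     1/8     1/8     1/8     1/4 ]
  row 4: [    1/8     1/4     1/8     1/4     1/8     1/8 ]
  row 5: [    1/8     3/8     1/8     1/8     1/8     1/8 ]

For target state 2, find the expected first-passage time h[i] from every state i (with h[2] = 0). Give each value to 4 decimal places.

First-step conditioning: h[2] = 0; for i ≠ 2, h[i] = 1 + Σ_k P[i][k]·h[k].
  h[0] = 1 + 1/8·h[0] + 1/8·h[1] + 1/4·h[3] + 1/8·h[4] + 1/8·h[5]
  h[1] = 1 + 1/4·h[0] + 1/8·h[1] + 1/8·h[3] + 1/8·h[4] + 1/8·h[5]
  h[3] = 1 + 1/4·h[0] + 1/8·h[1] + 1/8·h[3] + 1/8·h[4] + 1/4·h[5]
  h[4] = 1 + 1/8·h[0] + 1/4·h[1] + 1/4·h[3] + 1/8·h[4] + 1/8·h[5]
  h[5] = 1 + 1/8·h[0] + 3/8·h[1] + 1/8·h[3] + 1/8·h[4] + 1/8·h[5]
Solving the 5×5 linear system over states ≠ 2 gives exactly h = [37504/7223, 36928/7223, 0, 42112/7223, 42120/7223, 41472/7223] (h[2] = 0 is the target).

h = [5.1923, 5.1126, 0.0000, 5.8303, 5.8314, 5.7417]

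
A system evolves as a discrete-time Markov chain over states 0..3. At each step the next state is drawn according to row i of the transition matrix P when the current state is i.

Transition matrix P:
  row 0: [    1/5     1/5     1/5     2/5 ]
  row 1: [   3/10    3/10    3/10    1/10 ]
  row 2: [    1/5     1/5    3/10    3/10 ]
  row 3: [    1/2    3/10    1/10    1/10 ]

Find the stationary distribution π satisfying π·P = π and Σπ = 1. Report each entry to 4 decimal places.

π = [0.2948, 0.2481, 0.2239, 0.2332]

Balance equations π_j = Σ_i π_i·P[i][j]:
  π_0 = 1/5·π_0 + 3/10·π_1 + 1/5·π_2 + 1/2·π_3
  π_1 = 1/5·π_0 + 3/10·π_1 + 1/5·π_2 + 3/10·π_3
  π_2 = 1/5·π_0 + 3/10·π_1 + 3/10·π_2 + 1/10·π_3
  normalize: π_0 + π_1 + π_2 + π_3 = 1
Solving the linear system gives exactly π = [79/268, 133/536, 15/67, 125/536].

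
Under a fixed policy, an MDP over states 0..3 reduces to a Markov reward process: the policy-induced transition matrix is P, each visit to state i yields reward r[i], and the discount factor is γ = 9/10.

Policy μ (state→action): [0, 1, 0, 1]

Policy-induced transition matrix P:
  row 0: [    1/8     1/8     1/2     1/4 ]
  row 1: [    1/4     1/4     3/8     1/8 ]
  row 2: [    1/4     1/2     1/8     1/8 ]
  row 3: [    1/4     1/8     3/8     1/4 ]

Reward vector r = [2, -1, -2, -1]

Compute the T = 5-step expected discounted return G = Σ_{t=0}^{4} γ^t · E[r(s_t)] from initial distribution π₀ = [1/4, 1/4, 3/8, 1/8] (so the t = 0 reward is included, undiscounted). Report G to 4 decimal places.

G = -2.6550

t=0: π = [0.2500, 0.2500, 0.3750, 0.1250], E[r] = -0.6250, γ^t·E[r] = -0.625000, running G = -0.625000
t=1: π = [0.2188, 0.2969, 0.3125, 0.1719], E[r] = -0.6563, γ^t·E[r] = -0.590625, running G = -1.215625
t=2: π = [0.2227, 0.2793, 0.3242, 0.1738], E[r] = -0.6563, γ^t·E[r] = -0.531563, running G = -1.747188
t=3: π = [0.2222, 0.2815, 0.3218, 0.1746], E[r] = -0.6553, γ^t·E[r] = -0.477694, running G = -2.224882
t=4: π = [0.2222, 0.2809, 0.3223, 0.1746], E[r] = -0.6556, γ^t·E[r] = -0.430165, running G = -2.655047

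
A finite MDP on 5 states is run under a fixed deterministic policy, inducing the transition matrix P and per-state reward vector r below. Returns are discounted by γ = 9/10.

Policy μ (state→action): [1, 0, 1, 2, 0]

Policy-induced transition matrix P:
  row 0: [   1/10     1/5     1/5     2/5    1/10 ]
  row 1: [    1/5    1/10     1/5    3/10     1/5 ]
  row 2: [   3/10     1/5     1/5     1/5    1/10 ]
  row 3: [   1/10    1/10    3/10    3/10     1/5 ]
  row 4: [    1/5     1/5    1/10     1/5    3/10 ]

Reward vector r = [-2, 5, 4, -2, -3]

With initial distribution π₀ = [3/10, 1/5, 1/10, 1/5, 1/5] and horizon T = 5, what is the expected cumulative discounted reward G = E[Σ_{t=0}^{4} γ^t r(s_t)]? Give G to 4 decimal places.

t=0: π = [0.3000, 0.2000, 0.1000, 0.2000, 0.2000], E[r] = -0.2000, γ^t·E[r] = -0.200000, running G = -0.200000
t=1: π = [0.1600, 0.1600, 0.2000, 0.3000, 0.1800], E[r] = 0.1400, γ^t·E[r] = 0.126000, running G = -0.074000
t=2: π = [0.1740, 0.1540, 0.2120, 0.2780, 0.1820], E[r] = 0.1680, γ^t·E[r] = 0.136080, running G = 0.062080
t=3: π = [0.1760, 0.1568, 0.2096, 0.2780, 0.1796], E[r] = 0.1756, γ^t·E[r] = 0.128012, running G = 0.190092
t=4: π = [0.1756, 0.1565, 0.2098, 0.2787, 0.1794], E[r] = 0.1753, γ^t·E[r] = 0.115001, running G = 0.305094

G = 0.3051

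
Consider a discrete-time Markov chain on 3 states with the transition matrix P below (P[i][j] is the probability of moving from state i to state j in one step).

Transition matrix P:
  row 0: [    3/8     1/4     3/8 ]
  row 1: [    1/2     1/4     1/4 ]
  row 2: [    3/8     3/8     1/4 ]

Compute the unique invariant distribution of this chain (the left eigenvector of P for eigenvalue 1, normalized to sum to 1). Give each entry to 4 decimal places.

π = [0.4110, 0.2877, 0.3014]

Balance equations π_j = Σ_i π_i·P[i][j]:
  π_0 = 3/8·π_0 + 1/2·π_1 + 3/8·π_2
  π_1 = 1/4·π_0 + 1/4·π_1 + 3/8·π_2
  normalize: π_0 + π_1 + π_2 = 1
Solving the linear system gives exactly π = [30/73, 21/73, 22/73].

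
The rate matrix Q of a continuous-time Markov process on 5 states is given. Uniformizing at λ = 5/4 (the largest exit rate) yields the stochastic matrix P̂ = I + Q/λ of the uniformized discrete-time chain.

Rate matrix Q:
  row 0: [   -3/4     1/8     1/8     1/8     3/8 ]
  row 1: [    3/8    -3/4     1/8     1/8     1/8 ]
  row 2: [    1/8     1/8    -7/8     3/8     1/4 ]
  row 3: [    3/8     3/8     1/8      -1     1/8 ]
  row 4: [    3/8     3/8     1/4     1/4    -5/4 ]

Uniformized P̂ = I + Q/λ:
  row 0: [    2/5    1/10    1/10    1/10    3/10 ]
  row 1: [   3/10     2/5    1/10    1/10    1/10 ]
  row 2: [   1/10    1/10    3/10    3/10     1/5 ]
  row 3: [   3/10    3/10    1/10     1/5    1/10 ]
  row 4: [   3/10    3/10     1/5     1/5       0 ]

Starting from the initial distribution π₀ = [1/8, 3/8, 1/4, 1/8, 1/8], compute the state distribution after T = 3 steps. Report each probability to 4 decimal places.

π = [0.3001, 0.2361, 0.1448, 0.1611, 0.1579]

t=0: π = [0.1250, 0.3750, 0.2500, 0.1250, 0.1250]
t=1: π = [0.2625, 0.2625, 0.1625, 0.1750, 0.1375]
t=2: π = [0.2938, 0.2413, 0.1463, 0.1638, 0.1550]
t=3: π = [0.3001, 0.2361, 0.1448, 0.1611, 0.1579]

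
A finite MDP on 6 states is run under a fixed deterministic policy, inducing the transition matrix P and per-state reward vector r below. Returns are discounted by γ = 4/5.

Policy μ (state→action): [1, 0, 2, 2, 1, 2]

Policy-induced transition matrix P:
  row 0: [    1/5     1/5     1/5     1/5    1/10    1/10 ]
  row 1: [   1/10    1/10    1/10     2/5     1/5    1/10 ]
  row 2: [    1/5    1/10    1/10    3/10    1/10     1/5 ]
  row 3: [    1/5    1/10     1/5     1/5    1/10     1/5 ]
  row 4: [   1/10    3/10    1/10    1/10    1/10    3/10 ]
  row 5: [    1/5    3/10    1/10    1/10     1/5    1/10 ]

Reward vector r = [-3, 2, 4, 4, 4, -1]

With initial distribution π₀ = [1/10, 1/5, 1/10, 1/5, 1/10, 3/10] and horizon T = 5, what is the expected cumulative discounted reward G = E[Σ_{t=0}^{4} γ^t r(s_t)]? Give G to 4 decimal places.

G = 5.3312

t=0: π = [0.1000, 0.2000, 0.1000, 0.2000, 0.1000, 0.3000], E[r] = 1.4000, γ^t·E[r] = 1.400000, running G = 1.400000
t=1: π = [0.1700, 0.1900, 0.1300, 0.2100, 0.1500, 0.1500], E[r] = 1.6800, γ^t·E[r] = 1.344000, running G = 2.744000
t=2: π = [0.1660, 0.1770, 0.1380, 0.2210, 0.1340, 0.1640], E[r] = 1.6640, γ^t·E[r] = 1.064960, running G = 3.808960
t=3: π = [0.1689, 0.1762, 0.1387, 0.2194, 0.1341, 0.1627], E[r] = 1.6518, γ^t·E[r] = 0.845722, running G = 4.654682
t=4: π = [0.1690, 0.1763, 0.1388, 0.2194, 0.1339, 0.1626], E[r] = 1.6516, γ^t·E[r] = 0.676479, running G = 5.331161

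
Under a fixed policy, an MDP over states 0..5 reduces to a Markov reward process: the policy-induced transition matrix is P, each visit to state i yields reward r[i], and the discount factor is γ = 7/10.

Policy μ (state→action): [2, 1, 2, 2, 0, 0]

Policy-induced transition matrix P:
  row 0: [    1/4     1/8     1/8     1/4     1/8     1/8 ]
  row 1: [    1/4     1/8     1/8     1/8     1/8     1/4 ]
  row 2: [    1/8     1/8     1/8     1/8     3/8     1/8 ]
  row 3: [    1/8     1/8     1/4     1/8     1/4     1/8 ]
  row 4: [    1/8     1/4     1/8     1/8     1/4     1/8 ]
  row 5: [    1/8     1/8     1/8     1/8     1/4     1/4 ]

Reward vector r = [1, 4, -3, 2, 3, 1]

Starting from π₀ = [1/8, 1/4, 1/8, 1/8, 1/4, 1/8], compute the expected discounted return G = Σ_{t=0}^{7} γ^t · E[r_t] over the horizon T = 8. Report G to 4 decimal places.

G = 5.0588

t=0: π = [0.1250, 0.2500, 0.1250, 0.1250, 0.2500, 0.1250], E[r] = 1.8750, γ^t·E[r] = 1.875000, running G = 1.875000
t=1: π = [0.1719, 0.1563, 0.1406, 0.1406, 0.2188, 0.1719], E[r] = 1.4844, γ^t·E[r] = 1.039063, running G = 2.914063
t=2: π = [0.1660, 0.1523, 0.1426, 0.1465, 0.2266, 0.1660], E[r] = 1.4863, γ^t·E[r] = 0.728301, running G = 3.642363
t=3: π = [0.1648, 0.1533, 0.1433, 0.1458, 0.2280, 0.1648], E[r] = 1.4885, γ^t·E[r] = 0.510564, running G = 4.152927
t=4: π = [0.1648, 0.1535, 0.1432, 0.1456, 0.2281, 0.1648], E[r] = 1.4895, γ^t·E[r] = 0.357637, running G = 4.510564
t=5: π = [0.1648, 0.1535, 0.1432, 0.1456, 0.2281, 0.1648], E[r] = 1.4896, γ^t·E[r] = 0.250355, running G = 4.760920
t=6: π = [0.1648, 0.1535, 0.1432, 0.1456, 0.2281, 0.1648], E[r] = 1.4896, γ^t·E[r] = 0.175246, running G = 4.936166
t=7: π = [0.1648, 0.1535, 0.1432, 0.1456, 0.2281, 0.1648], E[r] = 1.4896, γ^t·E[r] = 0.122672, running G = 5.058838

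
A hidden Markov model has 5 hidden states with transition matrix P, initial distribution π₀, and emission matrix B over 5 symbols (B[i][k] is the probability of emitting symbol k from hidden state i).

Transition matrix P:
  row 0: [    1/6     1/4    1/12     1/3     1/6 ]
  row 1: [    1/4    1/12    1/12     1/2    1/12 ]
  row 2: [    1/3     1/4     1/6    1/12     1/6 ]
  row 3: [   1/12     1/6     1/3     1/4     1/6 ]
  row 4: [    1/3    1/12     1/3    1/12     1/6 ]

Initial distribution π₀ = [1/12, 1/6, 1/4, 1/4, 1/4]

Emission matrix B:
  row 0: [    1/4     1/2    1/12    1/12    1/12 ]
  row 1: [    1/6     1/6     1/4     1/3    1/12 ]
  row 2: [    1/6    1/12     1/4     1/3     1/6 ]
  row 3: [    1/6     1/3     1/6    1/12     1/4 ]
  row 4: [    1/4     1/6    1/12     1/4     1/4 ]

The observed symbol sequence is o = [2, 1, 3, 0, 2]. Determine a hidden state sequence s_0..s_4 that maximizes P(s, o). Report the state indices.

path = [2, 0, 1, 3, 2]

t=0: δ = [6.944e-03, 4.167e-02, 6.250e-02, 4.167e-02, 2.083e-02]  (obs o_0=2)
t=1: δ = [1.042e-02, 2.604e-03, 1.157e-03, 6.944e-03, 1.736e-03]  ψ = [2, 2, 3, 1, 2]  (obs o_1=1)
t=2: δ = [1.447e-04, 8.681e-04, 7.716e-04, 2.894e-04, 4.340e-04]  ψ = [0, 0, 3, 0, 0]  (obs o_2=3)
t=3: δ = [6.430e-05, 3.215e-05, 2.411e-05, 7.234e-05, 3.215e-05]  ψ = [2, 2, 4, 1, 2]  (obs o_3=0)
t=4: δ = [8.931e-07, 4.019e-06, 6.028e-06, 3.572e-06, 1.005e-06]  ψ = [0, 0, 3, 0, 3]  (obs o_4=2)
backtrack: best end state = 2; path = [2, 0, 1, 3, 2]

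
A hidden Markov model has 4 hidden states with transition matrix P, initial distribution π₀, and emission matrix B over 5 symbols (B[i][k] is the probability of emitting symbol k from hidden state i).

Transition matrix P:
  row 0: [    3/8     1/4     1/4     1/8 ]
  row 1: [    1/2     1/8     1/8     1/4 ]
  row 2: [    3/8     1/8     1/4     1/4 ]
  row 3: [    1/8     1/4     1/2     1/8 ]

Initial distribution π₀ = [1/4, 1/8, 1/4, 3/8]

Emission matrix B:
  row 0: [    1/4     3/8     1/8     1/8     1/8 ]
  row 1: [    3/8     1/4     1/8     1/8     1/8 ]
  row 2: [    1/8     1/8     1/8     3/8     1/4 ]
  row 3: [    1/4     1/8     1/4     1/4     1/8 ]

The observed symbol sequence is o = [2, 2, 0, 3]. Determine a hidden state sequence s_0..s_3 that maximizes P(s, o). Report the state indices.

path = [3, 2, 3, 2]

t=0: δ = [3.125e-02, 1.562e-02, 3.125e-02, 9.375e-02]  (obs o_0=2)
t=1: δ = [1.465e-03, 2.930e-03, 5.859e-03, 2.930e-03]  ψ = [0, 3, 3, 3]  (obs o_1=2)
t=2: δ = [5.493e-04, 2.747e-04, 1.831e-04, 3.662e-04]  ψ = [2, 2, 2, 2]  (obs o_2=0)
t=3: δ = [2.575e-05, 1.717e-05, 6.866e-05, 1.717e-05]  ψ = [0, 0, 3, 0]  (obs o_3=3)
backtrack: best end state = 2; path = [3, 2, 3, 2]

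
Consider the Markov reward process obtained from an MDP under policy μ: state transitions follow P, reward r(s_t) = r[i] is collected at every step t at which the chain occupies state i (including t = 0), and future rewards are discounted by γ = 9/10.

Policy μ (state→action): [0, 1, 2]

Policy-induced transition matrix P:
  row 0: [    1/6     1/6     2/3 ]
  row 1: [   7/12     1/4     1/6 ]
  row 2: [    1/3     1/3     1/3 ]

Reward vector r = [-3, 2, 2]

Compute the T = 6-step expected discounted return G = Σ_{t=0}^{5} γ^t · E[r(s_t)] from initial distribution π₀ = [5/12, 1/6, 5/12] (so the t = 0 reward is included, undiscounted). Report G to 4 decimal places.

G = 1.1516

t=0: π = [0.4167, 0.1667, 0.4167], E[r] = -0.0833, γ^t·E[r] = -0.083333, running G = -0.083333
t=1: π = [0.3056, 0.2500, 0.4444], E[r] = 0.4722, γ^t·E[r] = 0.425000, running G = 0.341667
t=2: π = [0.3449, 0.2616, 0.3935], E[r] = 0.2755, γ^t·E[r] = 0.223125, running G = 0.564792
t=3: π = [0.3412, 0.2541, 0.4047], E[r] = 0.2938, γ^t·E[r] = 0.214172, running G = 0.778964
t=4: π = [0.3400, 0.2553, 0.4047], E[r] = 0.3001, γ^t·E[r] = 0.196921, running G = 0.975884
t=5: π = [0.3405, 0.2554, 0.4041], E[r] = 0.2975, γ^t·E[r] = 0.175690, running G = 1.151574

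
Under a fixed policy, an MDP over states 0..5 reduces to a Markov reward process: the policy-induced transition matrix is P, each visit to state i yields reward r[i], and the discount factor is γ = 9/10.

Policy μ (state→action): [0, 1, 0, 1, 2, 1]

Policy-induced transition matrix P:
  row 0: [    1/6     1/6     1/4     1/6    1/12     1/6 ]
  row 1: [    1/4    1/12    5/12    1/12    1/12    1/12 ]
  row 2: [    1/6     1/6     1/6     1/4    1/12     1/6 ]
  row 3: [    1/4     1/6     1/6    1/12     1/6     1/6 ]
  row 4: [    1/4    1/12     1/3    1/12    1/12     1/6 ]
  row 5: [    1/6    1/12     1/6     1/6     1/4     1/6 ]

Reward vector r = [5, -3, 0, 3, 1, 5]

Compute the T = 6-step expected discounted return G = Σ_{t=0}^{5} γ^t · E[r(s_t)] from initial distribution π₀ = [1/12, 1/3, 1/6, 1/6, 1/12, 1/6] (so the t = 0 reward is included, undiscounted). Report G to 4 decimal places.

t=0: π = [0.0833, 0.3333, 0.1667, 0.1667, 0.0833, 0.1667], E[r] = 0.8333, γ^t·E[r] = 0.833333, running G = 0.833333
t=1: π = [0.2153, 0.1181, 0.2708, 0.1319, 0.1250, 0.1389], E[r] = 1.9375, γ^t·E[r] = 1.743750, running G = 2.577083
t=2: π = [0.1979, 0.1348, 0.2350, 0.1580, 0.1175, 0.1568], E[r] = 1.9606, γ^t·E[r] = 1.588125, running G = 4.165208
t=3: π = [0.2009, 0.1326, 0.2364, 0.1521, 0.1226, 0.1554], E[r] = 1.9625, γ^t·E[r] = 1.430684, running G = 5.595892
t=4: π = [0.2006, 0.1324, 0.2370, 0.1524, 0.1219, 0.1556], E[r] = 1.9630, γ^t·E[r] = 1.287916, running G = 6.883808
t=5: π = [0.2006, 0.1325, 0.2368, 0.1525, 0.1220, 0.1556], E[r] = 1.9630, γ^t·E[r] = 1.159127, running G = 8.042935

G = 8.0429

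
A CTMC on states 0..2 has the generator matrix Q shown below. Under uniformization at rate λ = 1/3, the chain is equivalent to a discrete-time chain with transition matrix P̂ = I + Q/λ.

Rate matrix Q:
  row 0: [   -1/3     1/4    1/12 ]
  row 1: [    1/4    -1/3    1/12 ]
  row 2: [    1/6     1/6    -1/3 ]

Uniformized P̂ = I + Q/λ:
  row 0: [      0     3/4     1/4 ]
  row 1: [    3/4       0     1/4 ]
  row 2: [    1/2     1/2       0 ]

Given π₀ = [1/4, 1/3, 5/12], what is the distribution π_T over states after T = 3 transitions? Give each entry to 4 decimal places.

π = [0.4193, 0.3841, 0.1966]

t=0: π = [0.2500, 0.3333, 0.4167]
t=1: π = [0.4583, 0.3958, 0.1458]
t=2: π = [0.3698, 0.4167, 0.2135]
t=3: π = [0.4193, 0.3841, 0.1966]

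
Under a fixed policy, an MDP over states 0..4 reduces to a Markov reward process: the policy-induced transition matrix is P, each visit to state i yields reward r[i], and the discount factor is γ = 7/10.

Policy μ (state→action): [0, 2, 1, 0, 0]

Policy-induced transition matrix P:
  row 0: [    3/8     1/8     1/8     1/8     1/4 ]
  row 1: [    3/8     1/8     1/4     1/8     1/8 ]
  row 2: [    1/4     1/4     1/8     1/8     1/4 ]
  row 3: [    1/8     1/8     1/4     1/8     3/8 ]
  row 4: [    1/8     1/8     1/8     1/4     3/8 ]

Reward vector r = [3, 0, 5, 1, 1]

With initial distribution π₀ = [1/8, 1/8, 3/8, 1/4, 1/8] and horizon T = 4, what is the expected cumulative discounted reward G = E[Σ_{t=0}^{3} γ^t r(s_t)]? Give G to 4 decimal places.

t=0: π = [0.1250, 0.1250, 0.3750, 0.2500, 0.1250], E[r] = 2.6250, γ^t·E[r] = 2.625000, running G = 2.625000
t=1: π = [0.2344, 0.1719, 0.1719, 0.1406, 0.2813], E[r] = 1.9844, γ^t·E[r] = 1.389063, running G = 4.014063
t=2: π = [0.2480, 0.1465, 0.1641, 0.1602, 0.2813], E[r] = 2.0059, γ^t·E[r] = 0.982871, running G = 4.996934
t=3: π = [0.2441, 0.1455, 0.1633, 0.1602, 0.2869], E[r] = 1.9961, γ^t·E[r] = 0.684660, running G = 5.681594

G = 5.6816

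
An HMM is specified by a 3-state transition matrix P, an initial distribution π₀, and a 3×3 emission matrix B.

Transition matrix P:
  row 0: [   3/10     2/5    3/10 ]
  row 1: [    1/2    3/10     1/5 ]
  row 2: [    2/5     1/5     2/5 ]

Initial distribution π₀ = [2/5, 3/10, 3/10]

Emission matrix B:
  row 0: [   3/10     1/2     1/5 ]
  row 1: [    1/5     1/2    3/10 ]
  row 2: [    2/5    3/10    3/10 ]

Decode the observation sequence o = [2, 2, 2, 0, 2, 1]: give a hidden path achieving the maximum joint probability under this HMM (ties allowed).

t=0: δ = [8.000e-02, 9.000e-02, 9.000e-02]  (obs o_0=2)
t=1: δ = [9.000e-03, 9.600e-03, 1.080e-02]  ψ = [1, 0, 2]  (obs o_1=2)
t=2: δ = [9.600e-04, 1.080e-03, 1.296e-03]  ψ = [1, 0, 2]  (obs o_2=2)
t=3: δ = [1.620e-04, 7.680e-05, 2.074e-04]  ψ = [1, 0, 2]  (obs o_3=0)
t=4: δ = [1.659e-05, 1.944e-05, 2.488e-05]  ψ = [2, 0, 2]  (obs o_4=2)
t=5: δ = [4.977e-06, 3.318e-06, 2.986e-06]  ψ = [2, 0, 2]  (obs o_5=1)
backtrack: best end state = 0; path = [2, 2, 2, 2, 2, 0]

path = [2, 2, 2, 2, 2, 0]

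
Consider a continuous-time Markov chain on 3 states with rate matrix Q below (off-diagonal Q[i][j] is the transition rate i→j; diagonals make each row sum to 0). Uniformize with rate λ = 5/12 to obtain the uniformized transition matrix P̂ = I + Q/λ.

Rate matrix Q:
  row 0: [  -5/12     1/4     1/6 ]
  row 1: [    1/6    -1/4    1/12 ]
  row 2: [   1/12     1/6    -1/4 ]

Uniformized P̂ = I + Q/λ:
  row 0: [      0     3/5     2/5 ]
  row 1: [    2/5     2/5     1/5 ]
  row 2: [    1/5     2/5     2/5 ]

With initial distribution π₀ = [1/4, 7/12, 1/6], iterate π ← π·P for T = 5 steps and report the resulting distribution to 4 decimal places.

t=0: π = [0.2500, 0.5833, 0.1667]
t=1: π = [0.2667, 0.4500, 0.2833]
t=2: π = [0.2367, 0.4533, 0.3100]
t=3: π = [0.2433, 0.4473, 0.3093]
t=4: π = [0.2408, 0.4487, 0.3105]
t=5: π = [0.2416, 0.4482, 0.3103]

π = [0.2416, 0.4482, 0.3103]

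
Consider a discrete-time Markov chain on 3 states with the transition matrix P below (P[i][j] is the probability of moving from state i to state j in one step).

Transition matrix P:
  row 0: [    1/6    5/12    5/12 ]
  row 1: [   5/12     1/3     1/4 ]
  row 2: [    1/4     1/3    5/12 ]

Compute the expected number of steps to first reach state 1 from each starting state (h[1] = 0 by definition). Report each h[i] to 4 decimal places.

First-step conditioning: h[1] = 0; for i ≠ 1, h[i] = 1 + Σ_k P[i][k]·h[k].
  h[0] = 1 + 1/6·h[0] + 5/12·h[2]
  h[2] = 1 + 1/4·h[0] + 5/12·h[2]
Solving the 2×2 linear system over states ≠ 1 gives exactly h = [144/55, 0, 156/55] (h[1] = 0 is the target).

h = [2.6182, 0.0000, 2.8364]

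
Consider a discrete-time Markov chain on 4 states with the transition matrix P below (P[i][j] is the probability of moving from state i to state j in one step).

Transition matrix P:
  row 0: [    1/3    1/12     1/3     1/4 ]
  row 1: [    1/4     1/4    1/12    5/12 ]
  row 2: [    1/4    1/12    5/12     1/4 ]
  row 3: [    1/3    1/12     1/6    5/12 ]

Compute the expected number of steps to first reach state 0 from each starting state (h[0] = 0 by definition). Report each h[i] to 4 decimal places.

First-step conditioning: h[0] = 0; for i ≠ 0, h[i] = 1 + Σ_k P[i][k]·h[k].
  h[1] = 1 + 1/4·h[1] + 1/12·h[2] + 5/12·h[3]
  h[2] = 1 + 1/12·h[1] + 5/12·h[2] + 1/4·h[3]
  h[3] = 1 + 1/12·h[1] + 1/6·h[2] + 5/12·h[3]
Solving the 3×3 linear system over states ≠ 0 gives exactly h = [0, 294/83, 300/83, 270/83] (h[0] = 0 is the target).

h = [0.0000, 3.5422, 3.6145, 3.2530]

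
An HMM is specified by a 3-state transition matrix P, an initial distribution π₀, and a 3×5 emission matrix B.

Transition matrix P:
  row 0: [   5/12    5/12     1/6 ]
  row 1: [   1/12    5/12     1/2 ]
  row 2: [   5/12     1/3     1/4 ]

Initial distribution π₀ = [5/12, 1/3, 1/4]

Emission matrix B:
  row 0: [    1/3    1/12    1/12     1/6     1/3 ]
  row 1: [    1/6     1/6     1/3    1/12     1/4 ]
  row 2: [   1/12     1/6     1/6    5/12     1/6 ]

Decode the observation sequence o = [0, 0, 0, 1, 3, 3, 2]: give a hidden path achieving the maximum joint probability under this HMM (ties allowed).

path = [0, 0, 0, 1, 2, 2, 1]

t=0: δ = [1.389e-01, 5.556e-02, 2.083e-02]  (obs o_0=0)
t=1: δ = [1.929e-02, 9.645e-03, 2.315e-03]  ψ = [0, 0, 1]  (obs o_1=0)
t=2: δ = [2.679e-03, 1.340e-03, 4.019e-04]  ψ = [0, 0, 1]  (obs o_2=0)
t=3: δ = [9.303e-05, 1.861e-04, 1.116e-04]  ψ = [0, 0, 1]  (obs o_3=1)
t=4: δ = [7.752e-06, 6.460e-06, 3.876e-05]  ψ = [2, 1, 1]  (obs o_4=3)
t=5: δ = [2.692e-06, 1.077e-06, 4.038e-06]  ψ = [2, 2, 2]  (obs o_5=3)
t=6: δ = [1.402e-07, 4.486e-07, 1.682e-07]  ψ = [2, 2, 2]  (obs o_6=2)
backtrack: best end state = 1; path = [0, 0, 0, 1, 2, 2, 1]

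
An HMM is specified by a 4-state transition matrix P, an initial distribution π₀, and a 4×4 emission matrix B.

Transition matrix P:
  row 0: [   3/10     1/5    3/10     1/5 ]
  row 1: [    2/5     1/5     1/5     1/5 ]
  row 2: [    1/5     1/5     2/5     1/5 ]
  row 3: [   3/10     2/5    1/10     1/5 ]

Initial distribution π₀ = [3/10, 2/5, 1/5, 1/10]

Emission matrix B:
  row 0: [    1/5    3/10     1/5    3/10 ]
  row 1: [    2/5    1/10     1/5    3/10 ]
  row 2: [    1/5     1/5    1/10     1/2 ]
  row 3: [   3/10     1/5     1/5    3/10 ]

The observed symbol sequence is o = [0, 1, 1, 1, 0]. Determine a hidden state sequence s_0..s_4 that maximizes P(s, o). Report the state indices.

path = [1, 0, 0, 0, 1]

t=0: δ = [6.000e-02, 1.600e-01, 4.000e-02, 3.000e-02]  (obs o_0=0)
t=1: δ = [1.920e-02, 3.200e-03, 6.400e-03, 6.400e-03]  ψ = [1, 1, 1, 1]  (obs o_1=1)
t=2: δ = [1.728e-03, 3.840e-04, 1.152e-03, 7.680e-04]  ψ = [0, 0, 0, 0]  (obs o_2=1)
t=3: δ = [1.555e-04, 3.456e-05, 1.037e-04, 6.912e-05]  ψ = [0, 0, 0, 0]  (obs o_3=1)
t=4: δ = [9.331e-06, 1.244e-05, 9.331e-06, 9.331e-06]  ψ = [0, 0, 0, 0]  (obs o_4=0)
backtrack: best end state = 1; path = [1, 0, 0, 0, 1]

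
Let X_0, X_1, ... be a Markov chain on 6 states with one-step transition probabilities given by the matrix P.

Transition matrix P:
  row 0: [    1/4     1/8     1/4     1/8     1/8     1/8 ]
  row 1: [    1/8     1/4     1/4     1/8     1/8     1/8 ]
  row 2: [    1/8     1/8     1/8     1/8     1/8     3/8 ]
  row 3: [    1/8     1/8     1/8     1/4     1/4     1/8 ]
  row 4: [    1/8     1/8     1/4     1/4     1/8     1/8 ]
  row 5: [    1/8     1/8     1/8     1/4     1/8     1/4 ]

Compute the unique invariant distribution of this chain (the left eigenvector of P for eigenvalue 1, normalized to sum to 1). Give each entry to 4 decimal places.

π = [0.1429, 0.1429, 0.1793, 0.1919, 0.1490, 0.1941]

Balance equations π_j = Σ_i π_i·P[i][j]:
  π_0 = 1/4·π_0 + 1/8·π_1 + 1/8·π_2 + 1/8·π_3 + 1/8·π_4 + 1/8·π_5
  π_1 = 1/8·π_0 + 1/4·π_1 + 1/8·π_2 + 1/8·π_3 + 1/8·π_4 + 1/8·π_5
  π_2 = 1/4·π_0 + 1/4·π_1 + 1/8·π_2 + 1/8·π_3 + 1/4·π_4 + 1/8·π_5
  π_3 = 1/8·π_0 + 1/8·π_1 + 1/8·π_2 + 1/4·π_3 + 1/4·π_4 + 1/4·π_5
  π_4 = 1/8·π_0 + 1/8·π_1 + 1/8·π_2 + 1/4·π_3 + 1/8·π_4 + 1/8·π_5
  normalize: π_0 + π_1 + π_2 + π_3 + π_4 + π_5 = 1
Solving the linear system gives exactly π = [1/7, 1/7, 92/513, 689/3591, 535/3591, 697/3591].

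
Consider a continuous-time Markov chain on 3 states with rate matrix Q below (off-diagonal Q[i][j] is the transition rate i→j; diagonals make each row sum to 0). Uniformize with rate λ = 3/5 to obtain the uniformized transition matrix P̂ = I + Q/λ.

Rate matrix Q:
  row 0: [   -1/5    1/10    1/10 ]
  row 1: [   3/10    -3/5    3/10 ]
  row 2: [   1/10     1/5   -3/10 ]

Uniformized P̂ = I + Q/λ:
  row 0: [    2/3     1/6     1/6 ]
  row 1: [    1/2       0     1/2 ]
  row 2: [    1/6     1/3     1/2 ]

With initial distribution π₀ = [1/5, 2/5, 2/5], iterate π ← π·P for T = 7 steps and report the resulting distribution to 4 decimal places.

π = [0.4611, 0.1924, 0.3465]

t=0: π = [0.2000, 0.4000, 0.4000]
t=1: π = [0.4000, 0.1667, 0.4333]
t=2: π = [0.4222, 0.2111, 0.3667]
t=3: π = [0.4481, 0.1926, 0.3593]
t=4: π = [0.4549, 0.1944, 0.3506]
t=5: π = [0.4590, 0.1927, 0.3484]
t=6: π = [0.4604, 0.1926, 0.3470]
t=7: π = [0.4611, 0.1924, 0.3465]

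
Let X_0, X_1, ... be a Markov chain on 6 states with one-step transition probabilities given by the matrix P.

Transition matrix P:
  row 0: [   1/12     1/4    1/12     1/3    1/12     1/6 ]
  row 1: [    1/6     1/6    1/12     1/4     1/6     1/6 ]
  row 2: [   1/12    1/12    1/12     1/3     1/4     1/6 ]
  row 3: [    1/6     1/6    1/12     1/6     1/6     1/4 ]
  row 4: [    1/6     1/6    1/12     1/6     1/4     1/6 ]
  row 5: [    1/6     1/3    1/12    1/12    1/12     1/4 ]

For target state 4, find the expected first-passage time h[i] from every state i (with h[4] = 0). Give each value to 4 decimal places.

h = [7.4551, 6.9192, 6.3019, 6.9669, 0.0000, 7.5395]

First-step conditioning: h[4] = 0; for i ≠ 4, h[i] = 1 + Σ_k P[i][k]·h[k].
  h[0] = 1 + 1/12·h[0] + 1/4·h[1] + 1/12·h[2] + 1/3·h[3] + 1/6·h[5]
  h[1] = 1 + 1/6·h[0] + 1/6·h[1] + 1/12·h[2] + 1/4·h[3] + 1/6·h[5]
  h[2] = 1 + 1/12·h[0] + 1/12·h[1] + 1/12·h[2] + 1/3·h[3] + 1/6·h[5]
  h[3] = 1 + 1/6·h[0] + 1/6·h[1] + 1/12·h[2] + 1/6·h[3] + 1/4·h[5]
  h[5] = 1 + 1/6·h[0] + 1/3·h[1] + 1/12·h[2] + 1/12·h[3] + 1/4·h[5]
Solving the 5×5 linear system over states ≠ 4 gives exactly h = [146232/19615, 27144/3923, 123612/19615, 136656/19615, 0, 147888/19615] (h[4] = 0 is the target).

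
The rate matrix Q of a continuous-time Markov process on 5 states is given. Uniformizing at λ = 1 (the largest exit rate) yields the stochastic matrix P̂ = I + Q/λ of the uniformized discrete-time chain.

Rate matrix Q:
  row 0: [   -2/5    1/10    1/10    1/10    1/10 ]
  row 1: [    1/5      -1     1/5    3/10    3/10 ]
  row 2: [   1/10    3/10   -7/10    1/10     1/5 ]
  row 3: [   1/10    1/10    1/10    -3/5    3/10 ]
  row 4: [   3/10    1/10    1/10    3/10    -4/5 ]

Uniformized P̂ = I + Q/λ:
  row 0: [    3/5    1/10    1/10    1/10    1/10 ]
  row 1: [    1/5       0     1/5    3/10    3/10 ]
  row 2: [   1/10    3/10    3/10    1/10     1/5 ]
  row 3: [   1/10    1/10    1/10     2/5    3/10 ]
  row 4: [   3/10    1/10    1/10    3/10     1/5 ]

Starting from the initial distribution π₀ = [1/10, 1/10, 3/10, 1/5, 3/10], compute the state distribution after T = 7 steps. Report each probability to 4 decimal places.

t=0: π = [0.1000, 0.1000, 0.3000, 0.2000, 0.3000]
t=1: π = [0.2200, 0.1500, 0.1700, 0.2400, 0.2200]
t=2: π = [0.2690, 0.1190, 0.1490, 0.2460, 0.2170]
t=3: π = [0.2898, 0.1179, 0.1417, 0.2410, 0.2096]
t=4: π = [0.2986, 0.1166, 0.1401, 0.2378, 0.2069]
t=5: π = [0.3023, 0.1164, 0.1397, 0.2360, 0.2056]
t=6: π = [0.3039, 0.1163, 0.1396, 0.2352, 0.2050]
t=7: π = [0.3046, 0.1163, 0.1395, 0.2348, 0.2048]

π = [0.3046, 0.1163, 0.1395, 0.2348, 0.2048]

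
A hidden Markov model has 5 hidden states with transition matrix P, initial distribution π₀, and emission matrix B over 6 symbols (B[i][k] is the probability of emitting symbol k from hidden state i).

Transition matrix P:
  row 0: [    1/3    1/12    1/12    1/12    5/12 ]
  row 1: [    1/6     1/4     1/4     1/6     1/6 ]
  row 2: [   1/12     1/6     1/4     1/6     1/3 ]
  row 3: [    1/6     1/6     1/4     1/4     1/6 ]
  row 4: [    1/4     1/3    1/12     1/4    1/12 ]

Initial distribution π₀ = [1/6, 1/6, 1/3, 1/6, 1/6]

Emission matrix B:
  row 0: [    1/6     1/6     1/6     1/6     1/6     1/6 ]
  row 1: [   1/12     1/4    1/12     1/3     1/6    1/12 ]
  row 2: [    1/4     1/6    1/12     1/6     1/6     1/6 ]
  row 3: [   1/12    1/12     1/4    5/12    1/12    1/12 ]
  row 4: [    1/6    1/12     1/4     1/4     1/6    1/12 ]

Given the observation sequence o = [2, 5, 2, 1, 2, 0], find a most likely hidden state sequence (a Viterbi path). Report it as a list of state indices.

path = [4, 0, 4, 1, 3, 2]

t=0: δ = [2.778e-02, 1.389e-02, 2.778e-02, 4.167e-02, 4.167e-02]  (obs o_0=2)
t=1: δ = [1.736e-03, 1.157e-03, 1.736e-03, 8.681e-04, 9.645e-04]  ψ = [4, 4, 3, 3, 0]  (obs o_1=5)
t=2: δ = [9.645e-05, 2.679e-05, 3.617e-05, 7.234e-05, 1.808e-04]  ψ = [0, 4, 2, 2, 0]  (obs o_2=2)
t=3: δ = [7.535e-06, 1.507e-05, 3.014e-06, 3.768e-06, 3.349e-06]  ψ = [4, 4, 3, 4, 0]  (obs o_3=1)
t=4: δ = [4.186e-07, 3.140e-07, 3.140e-07, 6.279e-07, 7.849e-07]  ψ = [0, 1, 1, 1, 0]  (obs o_4=2)
t=5: δ = [3.270e-08, 2.180e-08, 3.925e-08, 1.635e-08, 2.907e-08]  ψ = [4, 4, 3, 4, 0]  (obs o_5=0)
backtrack: best end state = 2; path = [4, 0, 4, 1, 3, 2]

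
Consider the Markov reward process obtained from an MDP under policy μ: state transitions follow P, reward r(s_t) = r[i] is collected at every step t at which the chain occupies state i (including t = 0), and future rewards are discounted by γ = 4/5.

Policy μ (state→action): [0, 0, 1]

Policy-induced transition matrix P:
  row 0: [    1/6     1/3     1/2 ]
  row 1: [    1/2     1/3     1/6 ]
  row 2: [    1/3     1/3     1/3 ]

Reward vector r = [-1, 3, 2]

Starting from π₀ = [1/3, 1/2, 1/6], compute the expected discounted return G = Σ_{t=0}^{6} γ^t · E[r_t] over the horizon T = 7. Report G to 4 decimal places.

t=0: π = [0.3333, 0.5000, 0.1667], E[r] = 1.5000, γ^t·E[r] = 1.500000, running G = 1.500000
t=1: π = [0.3611, 0.3333, 0.3056], E[r] = 1.2500, γ^t·E[r] = 1.000000, running G = 2.500000
t=2: π = [0.3287, 0.3333, 0.3380], E[r] = 1.3472, γ^t·E[r] = 0.862222, running G = 3.362222
t=3: π = [0.3341, 0.3333, 0.3326], E[r] = 1.3310, γ^t·E[r] = 0.681481, running G = 4.043704
t=4: π = [0.3332, 0.3333, 0.3335], E[r] = 1.3337, γ^t·E[r] = 0.546291, running G = 4.589995
t=5: π = [0.3334, 0.3333, 0.3333], E[r] = 1.3333, γ^t·E[r] = 0.436886, running G = 5.026881
t=6: π = [0.3333, 0.3333, 0.3333], E[r] = 1.3333, γ^t·E[r] = 0.349528, running G = 5.376409

G = 5.3764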